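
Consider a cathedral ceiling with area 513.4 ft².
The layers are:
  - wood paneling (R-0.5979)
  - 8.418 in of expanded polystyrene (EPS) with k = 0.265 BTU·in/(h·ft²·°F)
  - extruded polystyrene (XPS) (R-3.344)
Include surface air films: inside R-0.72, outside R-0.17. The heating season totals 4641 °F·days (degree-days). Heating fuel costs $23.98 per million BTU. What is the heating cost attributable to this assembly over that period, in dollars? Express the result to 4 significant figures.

8.418/0.265 = 31.766
R_total = 0.72 + 0.5979 + 31.766 + 3.344 + 0.17 = 36.598 ft²·°F·h/BTU
E = A × HDD × 24 / R = 513.4 × 4641 × 24 / 36.598 = 1562500 BTU
Cost = 1562500/10⁶ × 23.98 = $37.469

37.47 dollars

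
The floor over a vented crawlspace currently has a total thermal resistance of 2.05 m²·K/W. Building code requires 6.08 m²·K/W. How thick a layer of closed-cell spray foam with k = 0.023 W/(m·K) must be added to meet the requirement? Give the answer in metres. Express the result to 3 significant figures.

0.0927 m

ΔR = 6.08 − 2.05 = 4.03 m²·K/W
L = ΔR × k = 4.03 × 0.023 = 0.09269 m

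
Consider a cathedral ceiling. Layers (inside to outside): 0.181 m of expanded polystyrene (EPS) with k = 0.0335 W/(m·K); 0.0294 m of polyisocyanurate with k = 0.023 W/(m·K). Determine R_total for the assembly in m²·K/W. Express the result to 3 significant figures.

6.68 m²·K/W

0.181/0.0335 = 5.403
0.0294/0.023 = 1.278
R_total = 5.403 + 1.278 = 6.681 m²·K/W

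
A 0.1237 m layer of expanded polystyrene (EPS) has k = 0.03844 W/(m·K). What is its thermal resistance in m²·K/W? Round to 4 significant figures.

3.218 m²·K/W

R = L/k = 0.1237/0.03844 = 3.218 m²·K/W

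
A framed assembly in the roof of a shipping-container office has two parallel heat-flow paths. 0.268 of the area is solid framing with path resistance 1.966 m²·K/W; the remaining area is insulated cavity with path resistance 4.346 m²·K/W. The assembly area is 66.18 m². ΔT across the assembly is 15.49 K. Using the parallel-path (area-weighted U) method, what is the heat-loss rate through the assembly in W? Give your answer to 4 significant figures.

312.4 W

U_eff = 0.732/4.346 + 0.268/1.966 = 0.16843 + 0.13632 = 0.30475
R_eff = 1/U_eff = 3.2814 m²·K/W
Q = 66.18 × 15.49 / 3.2814 = 312.41 W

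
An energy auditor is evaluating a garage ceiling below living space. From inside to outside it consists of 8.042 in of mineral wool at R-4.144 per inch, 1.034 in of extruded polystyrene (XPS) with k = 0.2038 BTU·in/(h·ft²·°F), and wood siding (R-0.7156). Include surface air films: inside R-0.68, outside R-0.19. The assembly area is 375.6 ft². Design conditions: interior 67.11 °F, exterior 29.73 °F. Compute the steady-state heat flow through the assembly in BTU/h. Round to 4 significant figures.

8.042 × 4.144 = 33.326
1.034/0.2038 = 5.0736
R_total = 0.68 + 33.326 + 5.0736 + 0.7156 + 0.19 = 39.985 ft²·°F·h/BTU
Q = A·ΔT/R = 375.6 × (67.11 − 29.73) / 39.985 = 351.13 BTU/h

351.1 BTU/h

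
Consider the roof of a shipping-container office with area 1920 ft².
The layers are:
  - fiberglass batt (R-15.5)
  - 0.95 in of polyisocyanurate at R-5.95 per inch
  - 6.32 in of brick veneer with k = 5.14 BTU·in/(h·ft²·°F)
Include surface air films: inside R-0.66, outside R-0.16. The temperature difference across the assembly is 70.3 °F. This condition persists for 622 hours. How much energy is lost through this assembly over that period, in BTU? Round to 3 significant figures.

3620000 BTU

0.95 × 5.95 = 5.652
6.32/5.14 = 1.23
R_total = 0.66 + 15.5 + 5.652 + 1.23 + 0.16 = 23.2 ft²·°F·h/BTU
Q = 1920 × 70.3 / 23.2 = 5817 BTU/h
E = 5817 × 622 = 3618000 BTU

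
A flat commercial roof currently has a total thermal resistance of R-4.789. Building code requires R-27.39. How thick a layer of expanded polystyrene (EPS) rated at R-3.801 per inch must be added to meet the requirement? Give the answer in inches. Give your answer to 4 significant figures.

ΔR = 27.39 − 4.789 = 22.601 ft²·°F·h/BTU
L = ΔR / (R/in) = 22.601/3.801 = 5.9461 in

5.946 in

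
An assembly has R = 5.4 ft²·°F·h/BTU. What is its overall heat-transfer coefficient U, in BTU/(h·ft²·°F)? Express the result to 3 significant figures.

U = 1/R = 1/5.4 = 0.1852

0.185 BTU/(h·ft²·°F)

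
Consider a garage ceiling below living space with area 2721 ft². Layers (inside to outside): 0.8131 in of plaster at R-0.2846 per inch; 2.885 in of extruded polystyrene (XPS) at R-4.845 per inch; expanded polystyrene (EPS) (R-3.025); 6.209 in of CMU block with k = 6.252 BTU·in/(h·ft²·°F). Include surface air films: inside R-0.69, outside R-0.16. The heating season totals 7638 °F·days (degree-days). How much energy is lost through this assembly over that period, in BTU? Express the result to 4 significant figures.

0.8131 × 0.2846 = 0.23141
2.885 × 4.845 = 13.978
6.209/6.252 = 0.99312
R_total = 0.69 + 0.23141 + 13.978 + 3.025 + 0.99312 + 0.16 = 19.077 ft²·°F·h/BTU
E = A × HDD × 24 / R = 2721 × 7638 × 24 / 19.077 = 26146000 BTU

26150000 BTU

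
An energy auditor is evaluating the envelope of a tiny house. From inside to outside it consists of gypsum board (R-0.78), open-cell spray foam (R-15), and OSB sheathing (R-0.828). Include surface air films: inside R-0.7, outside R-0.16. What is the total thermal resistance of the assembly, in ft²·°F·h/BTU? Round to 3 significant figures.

R_total = 0.7 + 0.78 + 15 + 0.828 + 0.16 = 17.47 ft²·°F·h/BTU

17.5 ft²·°F·h/BTU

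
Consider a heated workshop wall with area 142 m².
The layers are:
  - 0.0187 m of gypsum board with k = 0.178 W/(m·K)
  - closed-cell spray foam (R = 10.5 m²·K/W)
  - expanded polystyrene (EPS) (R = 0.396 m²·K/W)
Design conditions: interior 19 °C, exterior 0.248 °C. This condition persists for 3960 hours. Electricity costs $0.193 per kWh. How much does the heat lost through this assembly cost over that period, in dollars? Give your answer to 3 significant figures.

0.0187/0.178 = 0.1051
R_total = 0.1051 + 10.5 + 0.396 = 11 m²·K/W
Q = 142 × (19 − 0.248) / 11 = 242 W
E = 242 W × 3960 h / 1000 = 958.5 kWh
Cost = 958.5 × 0.193 = $185

185 dollars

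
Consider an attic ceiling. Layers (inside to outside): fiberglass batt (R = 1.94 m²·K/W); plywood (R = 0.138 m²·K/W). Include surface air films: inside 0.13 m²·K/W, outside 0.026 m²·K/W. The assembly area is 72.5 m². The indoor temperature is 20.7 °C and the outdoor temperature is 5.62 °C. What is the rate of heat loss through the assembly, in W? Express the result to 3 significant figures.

R_total = 0.13 + 1.94 + 0.138 + 0.026 = 2.234 m²·K/W
Q = A·ΔT/R = 72.5 × (20.7 − 5.62) / 2.234 = 489.4 W

489 W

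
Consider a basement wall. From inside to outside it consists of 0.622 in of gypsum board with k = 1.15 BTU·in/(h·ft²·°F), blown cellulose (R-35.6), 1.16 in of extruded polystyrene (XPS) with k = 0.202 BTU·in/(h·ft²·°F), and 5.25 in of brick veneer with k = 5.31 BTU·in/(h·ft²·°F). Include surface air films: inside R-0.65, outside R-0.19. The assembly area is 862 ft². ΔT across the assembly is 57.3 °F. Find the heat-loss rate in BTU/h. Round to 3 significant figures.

0.622/1.15 = 0.5409
1.16/0.202 = 5.743
5.25/5.31 = 0.9887
R_total = 0.65 + 0.5409 + 35.6 + 5.743 + 0.9887 + 0.19 = 43.71 ft²·°F·h/BTU
Q = A·ΔT/R = 862 × 57.3 / 43.71 = 1130 BTU/h

1130 BTU/h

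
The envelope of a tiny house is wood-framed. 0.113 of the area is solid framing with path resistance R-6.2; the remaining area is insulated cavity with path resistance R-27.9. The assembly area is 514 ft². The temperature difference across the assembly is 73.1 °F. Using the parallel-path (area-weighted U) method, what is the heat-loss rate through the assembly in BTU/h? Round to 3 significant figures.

U_eff = 0.887/27.9 + 0.113/6.2 = 0.03179 + 0.01823 = 0.05002
R_eff = 1/U_eff = 19.99 ft²·°F·h/BTU
Q = 514 × 73.1 / 19.99 = 1879 BTU/h

1880 BTU/h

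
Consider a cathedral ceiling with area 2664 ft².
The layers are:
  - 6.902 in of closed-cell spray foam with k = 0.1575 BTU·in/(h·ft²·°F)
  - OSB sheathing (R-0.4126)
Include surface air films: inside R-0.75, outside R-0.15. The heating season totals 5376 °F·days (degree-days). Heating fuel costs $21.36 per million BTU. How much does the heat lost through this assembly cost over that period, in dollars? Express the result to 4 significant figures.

162.7 dollars

6.902/0.1575 = 43.822
R_total = 0.75 + 43.822 + 0.4126 + 0.15 = 45.135 ft²·°F·h/BTU
E = A × HDD × 24 / R = 2664 × 5376 × 24 / 45.135 = 7615400 BTU
Cost = 7615400/10⁶ × 21.36 = $162.67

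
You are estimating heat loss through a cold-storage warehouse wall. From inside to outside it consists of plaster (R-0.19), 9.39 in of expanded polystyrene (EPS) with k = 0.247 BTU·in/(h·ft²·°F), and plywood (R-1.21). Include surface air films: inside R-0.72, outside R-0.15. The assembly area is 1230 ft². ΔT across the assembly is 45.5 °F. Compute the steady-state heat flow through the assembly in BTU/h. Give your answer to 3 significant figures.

9.39/0.247 = 38.02
R_total = 0.72 + 0.19 + 38.02 + 1.21 + 0.15 = 40.29 ft²·°F·h/BTU
Q = A·ΔT/R = 1230 × 45.5 / 40.29 = 1389 BTU/h

1390 BTU/h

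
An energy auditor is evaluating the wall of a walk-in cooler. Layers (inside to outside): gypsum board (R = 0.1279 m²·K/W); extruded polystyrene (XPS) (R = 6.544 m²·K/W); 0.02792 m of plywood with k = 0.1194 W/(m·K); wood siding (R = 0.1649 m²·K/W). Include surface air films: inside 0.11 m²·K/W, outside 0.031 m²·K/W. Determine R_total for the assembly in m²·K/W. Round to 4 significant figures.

0.02792/0.1194 = 0.23384
R_total = 0.11 + 0.1279 + 6.544 + 0.23384 + 0.1649 + 0.031 = 7.2116 m²·K/W

7.212 m²·K/W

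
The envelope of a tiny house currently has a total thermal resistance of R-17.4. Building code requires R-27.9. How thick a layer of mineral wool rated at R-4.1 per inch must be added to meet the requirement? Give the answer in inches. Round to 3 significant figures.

ΔR = 27.9 − 17.4 = 10.5 ft²·°F·h/BTU
L = ΔR / (R/in) = 10.5/4.1 = 2.561 in

2.56 in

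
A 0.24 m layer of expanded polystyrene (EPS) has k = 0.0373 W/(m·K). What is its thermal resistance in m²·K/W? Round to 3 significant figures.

6.43 m²·K/W

R = L/k = 0.24/0.0373 = 6.434 m²·K/W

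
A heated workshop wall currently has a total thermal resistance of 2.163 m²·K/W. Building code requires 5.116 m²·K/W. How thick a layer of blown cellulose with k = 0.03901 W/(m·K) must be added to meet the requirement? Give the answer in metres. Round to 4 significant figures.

ΔR = 5.116 − 2.163 = 2.953 m²·K/W
L = ΔR × k = 2.953 × 0.03901 = 0.1152 m

0.1152 m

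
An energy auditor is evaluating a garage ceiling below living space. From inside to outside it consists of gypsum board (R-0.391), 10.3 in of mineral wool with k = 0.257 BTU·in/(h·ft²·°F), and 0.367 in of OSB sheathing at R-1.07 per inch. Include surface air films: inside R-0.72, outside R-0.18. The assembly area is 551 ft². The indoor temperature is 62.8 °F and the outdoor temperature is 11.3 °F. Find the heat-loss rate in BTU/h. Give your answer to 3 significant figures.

10.3/0.257 = 40.08
0.367 × 1.07 = 0.3927
R_total = 0.72 + 0.391 + 40.08 + 0.3927 + 0.18 = 41.76 ft²·°F·h/BTU
Q = A·ΔT/R = 551 × (62.8 − 11.3) / 41.76 = 679.5 BTU/h

679 BTU/h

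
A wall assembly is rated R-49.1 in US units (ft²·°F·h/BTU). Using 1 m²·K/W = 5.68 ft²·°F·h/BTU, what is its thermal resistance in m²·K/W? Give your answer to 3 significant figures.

8.64 m²·K/W

R_SI = 49.1/5.68 = 8.644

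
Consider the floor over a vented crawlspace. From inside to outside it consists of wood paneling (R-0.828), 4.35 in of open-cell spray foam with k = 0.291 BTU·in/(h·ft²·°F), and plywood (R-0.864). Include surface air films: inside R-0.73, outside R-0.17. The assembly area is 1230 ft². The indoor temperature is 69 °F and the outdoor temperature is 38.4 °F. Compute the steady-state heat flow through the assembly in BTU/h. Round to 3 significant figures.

2150 BTU/h

4.35/0.291 = 14.95
R_total = 0.73 + 0.828 + 14.95 + 0.864 + 0.17 = 17.54 ft²·°F·h/BTU
Q = A·ΔT/R = 1230 × (69 − 38.4) / 17.54 = 2146 BTU/h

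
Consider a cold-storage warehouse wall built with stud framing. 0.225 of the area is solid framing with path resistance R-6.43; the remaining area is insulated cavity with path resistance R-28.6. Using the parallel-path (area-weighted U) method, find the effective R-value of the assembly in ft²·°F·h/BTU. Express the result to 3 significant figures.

16.1 ft²·°F·h/BTU

U_eff = 0.775/28.6 + 0.225/6.43 = 0.0271 + 0.03499 = 0.06209
R_eff = 1/U_eff = 16.11 ft²·°F·h/BTU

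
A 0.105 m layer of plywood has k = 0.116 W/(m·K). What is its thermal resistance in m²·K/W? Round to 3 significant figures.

R = L/k = 0.105/0.116 = 0.9052 m²·K/W

0.905 m²·K/W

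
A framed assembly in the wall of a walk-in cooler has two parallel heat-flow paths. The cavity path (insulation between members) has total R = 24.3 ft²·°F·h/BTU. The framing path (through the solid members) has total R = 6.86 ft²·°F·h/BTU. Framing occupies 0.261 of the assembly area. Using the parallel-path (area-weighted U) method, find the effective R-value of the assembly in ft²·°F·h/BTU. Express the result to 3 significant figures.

14.6 ft²·°F·h/BTU

U_eff = 0.739/24.3 + 0.261/6.86 = 0.03041 + 0.03805 = 0.06846
R_eff = 1/U_eff = 14.61 ft²·°F·h/BTU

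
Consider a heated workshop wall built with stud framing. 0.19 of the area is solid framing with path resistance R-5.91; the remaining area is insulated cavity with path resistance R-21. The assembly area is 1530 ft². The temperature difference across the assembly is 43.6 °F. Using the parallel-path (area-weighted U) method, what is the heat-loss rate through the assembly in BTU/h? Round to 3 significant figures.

4720 BTU/h

U_eff = 0.81/21 + 0.19/5.91 = 0.03857 + 0.03215 = 0.07072
R_eff = 1/U_eff = 14.14 ft²·°F·h/BTU
Q = 1530 × 43.6 / 14.14 = 4718 BTU/h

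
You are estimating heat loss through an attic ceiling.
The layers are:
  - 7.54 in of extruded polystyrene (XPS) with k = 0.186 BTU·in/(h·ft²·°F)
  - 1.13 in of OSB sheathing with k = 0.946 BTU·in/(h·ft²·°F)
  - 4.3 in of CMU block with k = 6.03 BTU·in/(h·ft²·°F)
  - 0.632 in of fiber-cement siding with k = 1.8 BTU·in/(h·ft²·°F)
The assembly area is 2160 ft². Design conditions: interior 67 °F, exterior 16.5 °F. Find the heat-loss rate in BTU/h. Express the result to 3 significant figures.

2550 BTU/h

7.54/0.186 = 40.54
1.13/0.946 = 1.195
4.3/6.03 = 0.7131
0.632/1.8 = 0.3511
R_total = 40.54 + 1.195 + 0.7131 + 0.3511 = 42.8 ft²·°F·h/BTU
Q = A·ΔT/R = 2160 × (67 − 16.5) / 42.8 = 2549 BTU/h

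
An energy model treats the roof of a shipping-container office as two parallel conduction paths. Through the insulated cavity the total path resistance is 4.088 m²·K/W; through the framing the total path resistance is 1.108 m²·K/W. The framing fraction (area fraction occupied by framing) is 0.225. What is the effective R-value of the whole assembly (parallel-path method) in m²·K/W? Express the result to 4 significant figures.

2.547 m²·K/W

U_eff = 0.775/4.088 + 0.225/1.108 = 0.18958 + 0.20307 = 0.39265
R_eff = 1/U_eff = 2.5468 m²·K/W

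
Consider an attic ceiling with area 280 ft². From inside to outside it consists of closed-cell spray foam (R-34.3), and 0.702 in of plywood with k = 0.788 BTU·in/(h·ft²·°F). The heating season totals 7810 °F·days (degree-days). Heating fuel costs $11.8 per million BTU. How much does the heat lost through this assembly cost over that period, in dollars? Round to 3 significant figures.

0.702/0.788 = 0.8909
R_total = 34.3 + 0.8909 = 35.19 ft²·°F·h/BTU
E = A × HDD × 24 / R = 280 × 7810 × 24 / 35.19 = 1491000 BTU
Cost = 1491000/10⁶ × 11.8 = $17.6

17.6 dollars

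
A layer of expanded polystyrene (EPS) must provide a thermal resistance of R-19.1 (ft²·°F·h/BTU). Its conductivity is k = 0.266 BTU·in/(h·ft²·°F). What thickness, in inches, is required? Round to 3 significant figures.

5.08 in

L = R × k = 19.1 × 0.266 = 5.081 in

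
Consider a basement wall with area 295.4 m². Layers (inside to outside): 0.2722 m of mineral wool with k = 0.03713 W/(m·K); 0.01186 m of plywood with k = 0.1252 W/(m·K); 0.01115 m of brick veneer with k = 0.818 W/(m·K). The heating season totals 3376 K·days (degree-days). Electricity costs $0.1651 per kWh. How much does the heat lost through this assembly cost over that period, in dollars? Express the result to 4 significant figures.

531.2 dollars

0.2722/0.03713 = 7.331
0.01186/0.1252 = 0.094728
0.01115/0.818 = 0.013631
R_total = 7.331 + 0.094728 + 0.013631 = 7.4394 m²·K/W
E = A × HDD × 24 / R / 1000 = 295.4 × 3376 × 24 / 7.4394 / 1000 = 3217.3 kWh
Cost = 3217.3 × 0.1651 = $531.17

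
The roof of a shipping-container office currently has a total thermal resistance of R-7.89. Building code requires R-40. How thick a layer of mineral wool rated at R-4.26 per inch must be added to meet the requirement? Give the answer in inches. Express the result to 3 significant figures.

ΔR = 40 − 7.89 = 32.11 ft²·°F·h/BTU
L = ΔR / (R/in) = 32.11/4.26 = 7.538 in

7.54 in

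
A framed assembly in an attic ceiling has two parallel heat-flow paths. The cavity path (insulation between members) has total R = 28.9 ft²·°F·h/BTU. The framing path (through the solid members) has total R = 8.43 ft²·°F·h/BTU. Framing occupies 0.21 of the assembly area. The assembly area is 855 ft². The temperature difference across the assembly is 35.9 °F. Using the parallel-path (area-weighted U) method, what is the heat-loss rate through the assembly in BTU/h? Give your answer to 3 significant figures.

1600 BTU/h

U_eff = 0.79/28.9 + 0.21/8.43 = 0.02734 + 0.02491 = 0.05225
R_eff = 1/U_eff = 19.14 ft²·°F·h/BTU
Q = 855 × 35.9 / 19.14 = 1604 BTU/h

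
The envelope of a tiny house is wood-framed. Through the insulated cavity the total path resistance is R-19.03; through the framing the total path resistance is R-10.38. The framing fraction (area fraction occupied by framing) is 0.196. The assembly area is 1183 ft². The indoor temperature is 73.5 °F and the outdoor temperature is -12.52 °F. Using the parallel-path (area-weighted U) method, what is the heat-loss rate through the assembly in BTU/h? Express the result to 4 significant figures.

U_eff = 0.804/19.03 + 0.196/10.38 = 0.042249 + 0.018882 = 0.061132
R_eff = 1/U_eff = 16.358 ft²·°F·h/BTU
Q = 1183 × (73.5 − (-12.52)) / 16.358 = 6220.8 BTU/h

6221 BTU/h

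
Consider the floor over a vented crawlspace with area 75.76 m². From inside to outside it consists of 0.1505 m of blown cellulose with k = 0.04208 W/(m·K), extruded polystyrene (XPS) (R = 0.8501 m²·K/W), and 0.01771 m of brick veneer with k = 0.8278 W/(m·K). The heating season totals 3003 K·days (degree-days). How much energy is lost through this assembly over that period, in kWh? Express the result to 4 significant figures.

1228 kWh

0.1505/0.04208 = 3.5765
0.01771/0.8278 = 0.021394
R_total = 3.5765 + 0.8501 + 0.021394 = 4.448 m²·K/W
E = A × HDD × 24 / R / 1000 = 75.76 × 3003 × 24 / 4.448 / 1000 = 1227.6 kWh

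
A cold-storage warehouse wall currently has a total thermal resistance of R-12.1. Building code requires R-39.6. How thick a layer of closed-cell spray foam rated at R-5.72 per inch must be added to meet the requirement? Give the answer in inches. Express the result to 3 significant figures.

4.81 in

ΔR = 39.6 − 12.1 = 27.5 ft²·°F·h/BTU
L = ΔR / (R/in) = 27.5/5.72 = 4.808 in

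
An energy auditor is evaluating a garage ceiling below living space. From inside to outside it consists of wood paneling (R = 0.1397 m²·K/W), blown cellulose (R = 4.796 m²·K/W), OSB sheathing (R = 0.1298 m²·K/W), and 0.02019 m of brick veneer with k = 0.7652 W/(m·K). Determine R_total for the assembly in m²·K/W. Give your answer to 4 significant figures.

5.092 m²·K/W

0.02019/0.7652 = 0.026385
R_total = 0.1397 + 4.796 + 0.1298 + 0.026385 = 5.0919 m²·K/W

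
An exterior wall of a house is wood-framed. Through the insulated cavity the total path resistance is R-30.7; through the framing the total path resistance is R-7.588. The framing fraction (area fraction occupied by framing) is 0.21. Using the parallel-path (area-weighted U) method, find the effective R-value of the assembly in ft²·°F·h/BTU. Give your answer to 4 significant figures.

18.72 ft²·°F·h/BTU

U_eff = 0.79/30.7 + 0.21/7.588 = 0.025733 + 0.027675 = 0.053408
R_eff = 1/U_eff = 18.724 ft²·°F·h/BTU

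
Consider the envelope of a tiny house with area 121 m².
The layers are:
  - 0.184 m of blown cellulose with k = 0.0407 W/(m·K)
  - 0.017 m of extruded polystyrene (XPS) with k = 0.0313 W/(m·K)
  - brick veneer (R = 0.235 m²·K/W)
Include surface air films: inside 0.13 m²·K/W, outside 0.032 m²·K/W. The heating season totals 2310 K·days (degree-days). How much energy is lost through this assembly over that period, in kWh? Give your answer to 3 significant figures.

0.184/0.0407 = 4.521
0.017/0.0313 = 0.5431
R_total = 0.13 + 4.521 + 0.5431 + 0.235 + 0.032 = 5.461 m²·K/W
E = A × HDD × 24 / R / 1000 = 121 × 2310 × 24 / 5.461 / 1000 = 1228 kWh

1230 kWh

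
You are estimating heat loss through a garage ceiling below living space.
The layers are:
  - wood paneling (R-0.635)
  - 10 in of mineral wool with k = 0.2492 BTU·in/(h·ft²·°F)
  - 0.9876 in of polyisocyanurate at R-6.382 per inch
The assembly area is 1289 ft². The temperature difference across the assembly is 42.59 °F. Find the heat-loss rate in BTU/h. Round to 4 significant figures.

1166 BTU/h

10/0.2492 = 40.128
0.9876 × 6.382 = 6.3029
R_total = 0.635 + 40.128 + 6.3029 = 47.066 ft²·°F·h/BTU
Q = A·ΔT/R = 1289 × 42.59 / 47.066 = 1166.4 BTU/h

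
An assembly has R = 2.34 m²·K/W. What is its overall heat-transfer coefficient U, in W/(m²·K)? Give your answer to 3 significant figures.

0.427 W/(m²·K)

U = 1/R = 1/2.34 = 0.4274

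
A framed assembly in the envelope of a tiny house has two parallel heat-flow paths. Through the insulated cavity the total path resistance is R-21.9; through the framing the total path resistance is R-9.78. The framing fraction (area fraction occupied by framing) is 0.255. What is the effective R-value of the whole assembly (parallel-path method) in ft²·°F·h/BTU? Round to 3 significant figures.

U_eff = 0.745/21.9 + 0.255/9.78 = 0.03402 + 0.02607 = 0.06009
R_eff = 1/U_eff = 16.64 ft²·°F·h/BTU

16.6 ft²·°F·h/BTU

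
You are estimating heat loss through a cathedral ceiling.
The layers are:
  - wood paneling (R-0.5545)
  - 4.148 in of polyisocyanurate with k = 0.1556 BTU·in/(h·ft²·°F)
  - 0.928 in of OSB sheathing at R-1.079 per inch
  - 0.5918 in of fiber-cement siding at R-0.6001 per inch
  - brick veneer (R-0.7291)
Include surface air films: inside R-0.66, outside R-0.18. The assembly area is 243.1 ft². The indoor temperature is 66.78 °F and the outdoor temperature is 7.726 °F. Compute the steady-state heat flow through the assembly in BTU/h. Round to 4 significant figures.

4.148/0.1556 = 26.658
0.928 × 1.079 = 1.0013
0.5918 × 0.6001 = 0.35514
R_total = 0.66 + 0.5545 + 26.658 + 1.0013 + 0.35514 + 0.7291 + 0.18 = 30.138 ft²·°F·h/BTU
Q = A·ΔT/R = 243.1 × (66.78 − 7.726) / 30.138 = 476.34 BTU/h

476.3 BTU/h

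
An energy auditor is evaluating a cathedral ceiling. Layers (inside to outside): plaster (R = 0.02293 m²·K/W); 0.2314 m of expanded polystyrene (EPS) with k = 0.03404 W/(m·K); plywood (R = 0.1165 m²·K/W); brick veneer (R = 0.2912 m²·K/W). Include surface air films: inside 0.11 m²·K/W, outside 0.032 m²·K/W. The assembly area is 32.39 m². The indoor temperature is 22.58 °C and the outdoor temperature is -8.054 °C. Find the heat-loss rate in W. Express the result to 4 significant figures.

0.2314/0.03404 = 6.7979
R_total = 0.11 + 0.02293 + 6.7979 + 0.1165 + 0.2912 + 0.032 = 7.3705 m²·K/W
Q = A·ΔT/R = 32.39 × (22.58 − (-8.054)) / 7.3705 = 134.62 W

134.6 W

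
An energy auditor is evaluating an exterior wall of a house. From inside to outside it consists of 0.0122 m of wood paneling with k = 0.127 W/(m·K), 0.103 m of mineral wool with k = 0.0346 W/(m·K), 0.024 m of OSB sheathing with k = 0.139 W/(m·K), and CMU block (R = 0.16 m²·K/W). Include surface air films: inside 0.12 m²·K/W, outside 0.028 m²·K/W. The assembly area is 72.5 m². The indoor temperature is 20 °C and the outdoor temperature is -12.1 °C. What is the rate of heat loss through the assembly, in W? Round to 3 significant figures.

655 W

0.0122/0.127 = 0.09606
0.103/0.0346 = 2.977
0.024/0.139 = 0.1727
R_total = 0.12 + 0.09606 + 2.977 + 0.1727 + 0.16 + 0.028 = 3.554 m²·K/W
Q = A·ΔT/R = 72.5 × (20 − (-12.1)) / 3.554 = 654.9 W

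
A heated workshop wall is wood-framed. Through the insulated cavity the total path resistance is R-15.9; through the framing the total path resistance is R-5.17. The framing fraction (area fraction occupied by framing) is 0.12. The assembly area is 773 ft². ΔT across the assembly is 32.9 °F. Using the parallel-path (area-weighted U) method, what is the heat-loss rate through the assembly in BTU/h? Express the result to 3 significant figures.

2000 BTU/h

U_eff = 0.88/15.9 + 0.12/5.17 = 0.05535 + 0.02321 = 0.07856
R_eff = 1/U_eff = 12.73 ft²·°F·h/BTU
Q = 773 × 32.9 / 12.73 = 1998 BTU/h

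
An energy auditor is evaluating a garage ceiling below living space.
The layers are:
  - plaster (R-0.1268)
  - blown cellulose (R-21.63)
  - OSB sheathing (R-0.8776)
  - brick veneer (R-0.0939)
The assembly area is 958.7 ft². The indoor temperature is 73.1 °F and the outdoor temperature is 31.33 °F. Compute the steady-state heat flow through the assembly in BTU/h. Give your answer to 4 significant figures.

1762 BTU/h

R_total = 0.1268 + 21.63 + 0.8776 + 0.0939 = 22.728 ft²·°F·h/BTU
Q = A·ΔT/R = 958.7 × (73.1 − 31.33) / 22.728 = 1761.9 BTU/h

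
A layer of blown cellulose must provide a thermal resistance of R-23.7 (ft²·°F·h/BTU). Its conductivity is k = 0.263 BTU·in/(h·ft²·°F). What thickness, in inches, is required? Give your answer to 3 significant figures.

L = R × k = 23.7 × 0.263 = 6.233 in

6.23 in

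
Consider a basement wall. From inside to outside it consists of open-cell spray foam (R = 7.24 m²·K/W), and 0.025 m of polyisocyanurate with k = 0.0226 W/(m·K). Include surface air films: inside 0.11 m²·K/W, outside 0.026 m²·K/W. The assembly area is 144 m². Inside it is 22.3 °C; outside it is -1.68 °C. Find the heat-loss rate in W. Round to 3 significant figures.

0.025/0.0226 = 1.106
R_total = 0.11 + 7.24 + 1.106 + 0.026 = 8.482 m²·K/W
Q = A·ΔT/R = 144 × (22.3 − (-1.68)) / 8.482 = 407.1 W

407 W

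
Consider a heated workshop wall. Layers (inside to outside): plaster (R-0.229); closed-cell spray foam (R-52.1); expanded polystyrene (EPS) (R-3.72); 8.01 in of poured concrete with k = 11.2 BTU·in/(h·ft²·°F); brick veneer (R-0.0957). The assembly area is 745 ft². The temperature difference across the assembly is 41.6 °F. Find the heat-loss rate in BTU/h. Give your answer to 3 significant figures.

545 BTU/h

8.01/11.2 = 0.7152
R_total = 0.229 + 52.1 + 3.72 + 0.7152 + 0.0957 = 56.86 ft²·°F·h/BTU
Q = A·ΔT/R = 745 × 41.6 / 56.86 = 545.1 BTU/h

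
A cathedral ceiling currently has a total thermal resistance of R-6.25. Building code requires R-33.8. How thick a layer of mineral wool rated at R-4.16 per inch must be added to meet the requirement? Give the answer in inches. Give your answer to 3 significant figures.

6.62 in

ΔR = 33.8 − 6.25 = 27.55 ft²·°F·h/BTU
L = ΔR / (R/in) = 27.55/4.16 = 6.623 in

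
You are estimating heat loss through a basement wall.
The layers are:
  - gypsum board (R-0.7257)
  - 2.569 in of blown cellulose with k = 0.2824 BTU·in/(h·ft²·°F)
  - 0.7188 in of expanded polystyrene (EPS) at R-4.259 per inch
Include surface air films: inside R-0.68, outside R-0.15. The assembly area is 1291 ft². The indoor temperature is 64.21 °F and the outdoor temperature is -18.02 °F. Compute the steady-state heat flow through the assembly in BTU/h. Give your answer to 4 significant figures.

2.569/0.2824 = 9.097
0.7188 × 4.259 = 3.0614
R_total = 0.68 + 0.7257 + 9.097 + 3.0614 + 0.15 = 13.714 ft²·°F·h/BTU
Q = A·ΔT/R = 1291 × (64.21 − (-18.02)) / 13.714 = 7740.9 BTU/h

7741 BTU/h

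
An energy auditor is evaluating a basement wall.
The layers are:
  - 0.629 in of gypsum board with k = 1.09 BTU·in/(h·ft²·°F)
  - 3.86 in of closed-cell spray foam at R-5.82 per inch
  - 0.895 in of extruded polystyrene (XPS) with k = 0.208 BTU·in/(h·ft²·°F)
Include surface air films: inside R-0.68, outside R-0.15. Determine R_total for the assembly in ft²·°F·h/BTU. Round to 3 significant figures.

0.629/1.09 = 0.5771
3.86 × 5.82 = 22.47
0.895/0.208 = 4.303
R_total = 0.68 + 0.5771 + 22.47 + 4.303 + 0.15 = 28.18 ft²·°F·h/BTU

28.2 ft²·°F·h/BTU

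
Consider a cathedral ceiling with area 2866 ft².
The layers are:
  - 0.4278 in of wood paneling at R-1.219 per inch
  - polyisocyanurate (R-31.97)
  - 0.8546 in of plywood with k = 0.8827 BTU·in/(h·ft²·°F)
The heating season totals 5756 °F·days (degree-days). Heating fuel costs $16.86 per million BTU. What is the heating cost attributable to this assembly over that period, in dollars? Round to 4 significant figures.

199.5 dollars

0.4278 × 1.219 = 0.52149
0.8546/0.8827 = 0.96817
R_total = 0.52149 + 31.97 + 0.96817 = 33.46 ft²·°F·h/BTU
E = A × HDD × 24 / R = 2866 × 5756 × 24 / 33.46 = 11833000 BTU
Cost = 11833000/10⁶ × 16.86 = $199.5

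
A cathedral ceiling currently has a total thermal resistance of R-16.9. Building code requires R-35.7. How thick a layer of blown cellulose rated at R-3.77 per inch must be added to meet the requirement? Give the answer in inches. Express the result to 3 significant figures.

ΔR = 35.7 − 16.9 = 18.8 ft²·°F·h/BTU
L = ΔR / (R/in) = 18.8/3.77 = 4.987 in

4.99 in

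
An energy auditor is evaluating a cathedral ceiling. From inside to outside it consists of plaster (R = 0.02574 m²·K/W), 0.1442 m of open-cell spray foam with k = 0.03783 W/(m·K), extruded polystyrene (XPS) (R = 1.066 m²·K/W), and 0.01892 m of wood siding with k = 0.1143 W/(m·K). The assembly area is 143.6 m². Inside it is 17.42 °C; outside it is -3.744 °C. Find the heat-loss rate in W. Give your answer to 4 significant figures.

599.5 W

0.1442/0.03783 = 3.8118
0.01892/0.1143 = 0.16553
R_total = 0.02574 + 3.8118 + 1.066 + 0.16553 = 5.0691 m²·K/W
Q = A·ΔT/R = 143.6 × (17.42 − (-3.744)) / 5.0691 = 599.55 W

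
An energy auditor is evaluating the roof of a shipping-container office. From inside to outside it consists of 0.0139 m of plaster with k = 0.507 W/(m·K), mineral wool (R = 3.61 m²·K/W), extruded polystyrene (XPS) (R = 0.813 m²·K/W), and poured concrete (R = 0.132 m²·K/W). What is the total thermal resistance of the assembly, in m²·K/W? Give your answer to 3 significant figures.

0.0139/0.507 = 0.02742
R_total = 0.02742 + 3.61 + 0.813 + 0.132 = 4.582 m²·K/W

4.58 m²·K/W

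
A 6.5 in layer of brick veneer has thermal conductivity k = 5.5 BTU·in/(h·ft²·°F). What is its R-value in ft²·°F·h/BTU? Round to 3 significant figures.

R = L/k = 6.5/5.5 = 1.182 ft²·°F·h/BTU

1.18 ft²·°F·h/BTU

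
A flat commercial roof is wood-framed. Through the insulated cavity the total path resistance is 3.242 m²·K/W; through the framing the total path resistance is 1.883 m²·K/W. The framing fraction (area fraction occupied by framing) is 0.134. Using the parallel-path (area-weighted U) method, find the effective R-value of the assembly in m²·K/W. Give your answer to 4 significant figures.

U_eff = 0.866/3.242 + 0.134/1.883 = 0.26712 + 0.071163 = 0.33828
R_eff = 1/U_eff = 2.9561 m²·K/W

2.956 m²·K/W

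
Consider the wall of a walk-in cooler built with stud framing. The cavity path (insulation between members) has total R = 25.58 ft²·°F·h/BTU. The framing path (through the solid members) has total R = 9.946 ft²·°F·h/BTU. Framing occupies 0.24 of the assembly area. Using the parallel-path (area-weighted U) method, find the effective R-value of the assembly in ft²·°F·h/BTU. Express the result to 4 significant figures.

18.57 ft²·°F·h/BTU

U_eff = 0.76/25.58 + 0.24/9.946 = 0.029711 + 0.02413 = 0.053841
R_eff = 1/U_eff = 18.573 ft²·°F·h/BTU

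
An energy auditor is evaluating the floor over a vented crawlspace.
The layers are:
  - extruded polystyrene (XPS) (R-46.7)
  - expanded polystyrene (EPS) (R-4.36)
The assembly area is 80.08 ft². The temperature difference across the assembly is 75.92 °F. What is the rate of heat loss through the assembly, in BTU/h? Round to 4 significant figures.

119.1 BTU/h

R_total = 46.7 + 4.36 = 51.06 ft²·°F·h/BTU
Q = A·ΔT/R = 80.08 × 75.92 / 51.06 = 119.07 BTU/h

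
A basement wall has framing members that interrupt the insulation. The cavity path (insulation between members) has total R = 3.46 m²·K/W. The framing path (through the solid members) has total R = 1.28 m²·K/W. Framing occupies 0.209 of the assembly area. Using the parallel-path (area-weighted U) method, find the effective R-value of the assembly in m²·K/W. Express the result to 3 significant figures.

U_eff = 0.791/3.46 + 0.209/1.28 = 0.2286 + 0.1633 = 0.3919
R_eff = 1/U_eff = 2.552 m²·K/W

2.55 m²·K/W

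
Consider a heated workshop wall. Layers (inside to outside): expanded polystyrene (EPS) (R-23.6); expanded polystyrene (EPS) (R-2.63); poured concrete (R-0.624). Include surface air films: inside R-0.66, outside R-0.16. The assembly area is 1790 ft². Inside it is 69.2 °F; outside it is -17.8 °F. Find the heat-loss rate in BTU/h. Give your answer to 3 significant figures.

5630 BTU/h

R_total = 0.66 + 23.6 + 2.63 + 0.624 + 0.16 = 27.67 ft²·°F·h/BTU
Q = A·ΔT/R = 1790 × (69.2 − (-17.8)) / 27.67 = 5627 BTU/h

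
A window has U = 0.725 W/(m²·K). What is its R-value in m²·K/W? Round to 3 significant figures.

R = 1/U = 1/0.725 = 1.379

1.38 m²·K/W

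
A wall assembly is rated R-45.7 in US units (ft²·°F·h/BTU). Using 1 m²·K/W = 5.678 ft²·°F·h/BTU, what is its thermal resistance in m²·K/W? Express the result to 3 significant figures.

R_SI = 45.7/5.678 = 8.049

8.05 m²·K/W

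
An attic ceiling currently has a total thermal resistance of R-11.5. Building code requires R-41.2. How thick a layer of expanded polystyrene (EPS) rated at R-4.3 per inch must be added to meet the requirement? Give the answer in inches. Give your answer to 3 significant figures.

6.91 in

ΔR = 41.2 − 11.5 = 29.7 ft²·°F·h/BTU
L = ΔR / (R/in) = 29.7/4.3 = 6.907 in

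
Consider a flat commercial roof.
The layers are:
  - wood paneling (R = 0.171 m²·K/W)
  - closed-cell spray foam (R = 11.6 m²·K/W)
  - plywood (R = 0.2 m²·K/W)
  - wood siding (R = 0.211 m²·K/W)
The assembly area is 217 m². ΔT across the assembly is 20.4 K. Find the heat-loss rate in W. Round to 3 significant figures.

363 W

R_total = 0.171 + 11.6 + 0.2 + 0.211 = 12.18 m²·K/W
Q = A·ΔT/R = 217 × 20.4 / 12.18 = 363.4 W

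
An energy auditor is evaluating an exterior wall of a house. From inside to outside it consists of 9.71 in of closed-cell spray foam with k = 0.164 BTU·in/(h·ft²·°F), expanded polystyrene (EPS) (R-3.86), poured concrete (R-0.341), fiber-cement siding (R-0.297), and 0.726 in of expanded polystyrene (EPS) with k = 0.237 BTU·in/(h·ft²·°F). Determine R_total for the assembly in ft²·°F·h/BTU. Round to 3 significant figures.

9.71/0.164 = 59.21
0.726/0.237 = 3.063
R_total = 59.21 + 3.86 + 0.341 + 0.297 + 3.063 = 66.77 ft²·°F·h/BTU

66.8 ft²·°F·h/BTU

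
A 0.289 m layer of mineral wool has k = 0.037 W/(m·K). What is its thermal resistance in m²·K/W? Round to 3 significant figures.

7.81 m²·K/W

R = L/k = 0.289/0.037 = 7.811 m²·K/W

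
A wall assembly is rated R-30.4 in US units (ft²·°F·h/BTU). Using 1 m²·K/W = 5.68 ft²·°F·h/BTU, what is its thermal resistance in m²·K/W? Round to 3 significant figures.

5.35 m²·K/W

R_SI = 30.4/5.68 = 5.352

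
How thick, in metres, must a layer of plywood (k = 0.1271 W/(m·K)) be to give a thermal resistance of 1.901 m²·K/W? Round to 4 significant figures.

L = R·k = 1.901 × 0.1271 = 0.24162 m

0.2416 m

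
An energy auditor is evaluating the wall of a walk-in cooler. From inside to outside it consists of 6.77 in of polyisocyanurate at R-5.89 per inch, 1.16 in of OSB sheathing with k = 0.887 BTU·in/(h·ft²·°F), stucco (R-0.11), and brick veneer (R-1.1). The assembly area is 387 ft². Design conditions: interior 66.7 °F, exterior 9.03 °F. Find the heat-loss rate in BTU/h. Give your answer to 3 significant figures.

6.77 × 5.89 = 39.88
1.16/0.887 = 1.308
R_total = 39.88 + 1.308 + 0.11 + 1.1 = 42.39 ft²·°F·h/BTU
Q = A·ΔT/R = 387 × (66.7 − 9.03) / 42.39 = 526.5 BTU/h

526 BTU/h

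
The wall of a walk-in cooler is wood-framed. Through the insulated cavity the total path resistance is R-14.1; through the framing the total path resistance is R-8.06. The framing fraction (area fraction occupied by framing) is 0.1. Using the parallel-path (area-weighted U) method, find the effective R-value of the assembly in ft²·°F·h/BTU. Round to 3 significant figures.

13.1 ft²·°F·h/BTU

U_eff = 0.9/14.1 + 0.1/8.06 = 0.06383 + 0.01241 = 0.07624
R_eff = 1/U_eff = 13.12 ft²·°F·h/BTU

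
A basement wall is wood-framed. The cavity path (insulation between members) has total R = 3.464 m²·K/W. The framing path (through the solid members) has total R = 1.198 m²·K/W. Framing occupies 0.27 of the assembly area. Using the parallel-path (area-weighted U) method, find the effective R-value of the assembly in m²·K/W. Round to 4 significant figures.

U_eff = 0.73/3.464 + 0.27/1.198 = 0.21074 + 0.22538 = 0.43611
R_eff = 1/U_eff = 2.293 m²·K/W

2.293 m²·K/W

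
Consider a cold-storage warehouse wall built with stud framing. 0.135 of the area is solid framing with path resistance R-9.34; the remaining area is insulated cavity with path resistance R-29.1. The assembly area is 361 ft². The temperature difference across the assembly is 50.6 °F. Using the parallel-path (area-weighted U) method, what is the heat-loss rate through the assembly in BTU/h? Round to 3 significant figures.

807 BTU/h

U_eff = 0.865/29.1 + 0.135/9.34 = 0.02973 + 0.01445 = 0.04418
R_eff = 1/U_eff = 22.64 ft²·°F·h/BTU
Q = 361 × 50.6 / 22.64 = 807 BTU/h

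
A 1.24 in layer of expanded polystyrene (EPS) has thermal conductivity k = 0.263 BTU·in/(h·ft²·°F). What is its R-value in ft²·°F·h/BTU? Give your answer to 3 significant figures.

R = L/k = 1.24/0.263 = 4.715 ft²·°F·h/BTU

4.71 ft²·°F·h/BTU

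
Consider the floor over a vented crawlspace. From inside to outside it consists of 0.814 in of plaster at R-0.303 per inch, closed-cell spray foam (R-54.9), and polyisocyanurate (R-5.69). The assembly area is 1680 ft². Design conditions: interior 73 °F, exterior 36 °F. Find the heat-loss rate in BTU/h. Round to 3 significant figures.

0.814 × 0.303 = 0.2466
R_total = 0.2466 + 54.9 + 5.69 = 60.84 ft²·°F·h/BTU
Q = A·ΔT/R = 1680 × (73 − 36) / 60.84 = 1022 BTU/h

1020 BTU/h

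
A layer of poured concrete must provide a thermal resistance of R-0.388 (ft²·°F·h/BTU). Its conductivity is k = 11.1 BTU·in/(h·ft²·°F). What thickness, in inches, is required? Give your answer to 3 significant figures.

L = R × k = 0.388 × 11.1 = 4.307 in

4.31 in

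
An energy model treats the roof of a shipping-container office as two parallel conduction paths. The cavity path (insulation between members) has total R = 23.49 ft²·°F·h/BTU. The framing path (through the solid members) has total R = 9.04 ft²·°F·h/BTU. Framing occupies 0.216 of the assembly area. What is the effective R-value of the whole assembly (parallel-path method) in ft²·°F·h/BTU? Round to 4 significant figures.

U_eff = 0.784/23.49 + 0.216/9.04 = 0.033376 + 0.023894 = 0.05727
R_eff = 1/U_eff = 17.461 ft²·°F·h/BTU

17.46 ft²·°F·h/BTU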